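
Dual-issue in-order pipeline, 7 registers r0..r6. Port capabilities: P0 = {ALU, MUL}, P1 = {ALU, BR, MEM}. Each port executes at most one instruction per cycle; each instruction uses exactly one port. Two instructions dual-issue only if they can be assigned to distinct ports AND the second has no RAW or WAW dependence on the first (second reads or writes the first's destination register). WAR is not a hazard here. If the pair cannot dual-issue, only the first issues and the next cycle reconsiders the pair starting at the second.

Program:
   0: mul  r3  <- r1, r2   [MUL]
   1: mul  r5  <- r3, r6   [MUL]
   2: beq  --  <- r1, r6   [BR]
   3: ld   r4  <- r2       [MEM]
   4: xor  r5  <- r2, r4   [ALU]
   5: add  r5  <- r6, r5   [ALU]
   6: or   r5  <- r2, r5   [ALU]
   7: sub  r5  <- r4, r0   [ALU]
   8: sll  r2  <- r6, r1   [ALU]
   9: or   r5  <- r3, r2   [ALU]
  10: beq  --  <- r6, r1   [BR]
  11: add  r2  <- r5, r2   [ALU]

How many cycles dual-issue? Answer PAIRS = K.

PAIRS = 3

0. mul.MUL @i0  | no-port MUL/MUL
1. mul.MUL beq.BR @i1&i2  | pair
2. ld.MEM @i3  | RAW r4
3. xor.ALU @i4  | RAW+WAW r5
4. add.ALU @i5  | RAW+WAW r5
5. or.ALU @i6  | WAW r5
6. sub.ALU sll.ALU @i7&i8  | pair
7. or.ALU beq.BR @i9&i10  | pair
8. add.ALU @i11  | tail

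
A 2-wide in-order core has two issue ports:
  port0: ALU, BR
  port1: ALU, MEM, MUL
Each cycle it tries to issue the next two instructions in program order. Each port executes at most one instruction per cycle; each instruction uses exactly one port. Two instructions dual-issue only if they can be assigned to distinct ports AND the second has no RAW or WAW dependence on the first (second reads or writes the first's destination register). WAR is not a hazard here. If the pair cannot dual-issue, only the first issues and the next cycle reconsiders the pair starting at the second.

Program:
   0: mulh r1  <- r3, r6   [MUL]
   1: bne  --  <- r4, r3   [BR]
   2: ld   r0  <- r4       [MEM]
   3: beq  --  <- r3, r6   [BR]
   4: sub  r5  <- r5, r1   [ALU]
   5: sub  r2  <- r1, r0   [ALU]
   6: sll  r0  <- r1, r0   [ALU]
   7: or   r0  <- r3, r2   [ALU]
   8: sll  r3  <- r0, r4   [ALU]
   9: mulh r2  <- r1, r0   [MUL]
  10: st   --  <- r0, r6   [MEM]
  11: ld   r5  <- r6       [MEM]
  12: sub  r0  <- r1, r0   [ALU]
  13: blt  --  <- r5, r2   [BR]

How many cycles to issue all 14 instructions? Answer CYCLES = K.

  cy0 -> i0+i1 (mulh.MUL;bne.BR) 2-wide
  cy1 -> i2+i3 (ld.MEM;beq.BR) 2-wide
  cy2 -> i4+i5 (sub.ALU;sub.ALU) 2-wide
  cy3 -> i6 (sll.ALU) WAW r0
  cy4 -> i7 (or.ALU) RAW r0
  cy5 -> i8+i9 (sll.ALU;mulh.MUL) 2-wide
  cy6 -> i10 (st.MEM) no-port MEM/MEM
  cy7 -> i11+i12 (ld.MEM;sub.ALU) 2-wide
  cy8 -> i13 (blt.BR) tail

CYCLES = 9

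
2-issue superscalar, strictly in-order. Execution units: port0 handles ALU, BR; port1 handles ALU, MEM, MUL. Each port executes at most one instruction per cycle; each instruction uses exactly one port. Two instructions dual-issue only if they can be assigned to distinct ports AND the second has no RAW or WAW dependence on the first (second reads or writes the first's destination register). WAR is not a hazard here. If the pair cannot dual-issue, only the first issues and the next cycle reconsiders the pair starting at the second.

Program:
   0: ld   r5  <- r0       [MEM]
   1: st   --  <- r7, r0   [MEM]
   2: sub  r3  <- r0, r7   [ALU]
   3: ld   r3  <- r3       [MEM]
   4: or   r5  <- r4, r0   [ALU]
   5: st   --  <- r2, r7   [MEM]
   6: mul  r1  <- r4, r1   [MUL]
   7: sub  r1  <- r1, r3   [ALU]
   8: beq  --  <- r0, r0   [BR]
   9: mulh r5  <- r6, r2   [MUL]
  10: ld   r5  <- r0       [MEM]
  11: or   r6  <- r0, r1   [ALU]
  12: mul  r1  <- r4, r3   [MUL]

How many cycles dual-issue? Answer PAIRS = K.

#0 head=0: ld.MEM i0 no-port MEM/MEM
#1 head=1: st.MEM/sub.ALU i1&i2 dual
#2 head=3: ld.MEM/or.ALU i3&i4 dual
#3 head=5: st.MEM i5 no-port MEM/MUL
#4 head=6: mul.MUL i6 RAW+WAW r1
#5 head=7: sub.ALU/beq.BR i7&i8 dual
#6 head=9: mulh.MUL i9 no-port MUL/MEM
#7 head=10: ld.MEM/or.ALU i10&i11 dual
#8 head=12: mul.MUL i12 tail

PAIRS = 4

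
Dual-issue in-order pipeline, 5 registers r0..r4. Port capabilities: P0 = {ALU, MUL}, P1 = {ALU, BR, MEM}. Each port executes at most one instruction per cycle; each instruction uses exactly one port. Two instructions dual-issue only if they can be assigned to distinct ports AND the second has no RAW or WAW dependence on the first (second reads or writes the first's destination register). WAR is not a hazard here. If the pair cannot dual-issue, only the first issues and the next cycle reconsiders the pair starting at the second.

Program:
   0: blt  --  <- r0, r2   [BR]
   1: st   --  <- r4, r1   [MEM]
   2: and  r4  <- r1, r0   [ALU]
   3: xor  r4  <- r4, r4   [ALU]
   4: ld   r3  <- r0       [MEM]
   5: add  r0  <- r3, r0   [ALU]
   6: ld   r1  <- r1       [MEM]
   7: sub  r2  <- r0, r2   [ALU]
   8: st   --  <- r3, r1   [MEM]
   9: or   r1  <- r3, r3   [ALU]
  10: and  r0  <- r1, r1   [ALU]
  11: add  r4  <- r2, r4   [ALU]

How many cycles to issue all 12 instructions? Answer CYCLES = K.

CYCLES = 7

#0 head=0: blt i0 no-port BR/MEM
#1 head=1: st and i1/i2 pair
#2 head=3: xor ld i3/i4 pair
#3 head=5: add ld i5/i6 pair
#4 head=7: sub st i7/i8 pair
#5 head=9: or i9 RAW r1
#6 head=10: and add i10/i11 pair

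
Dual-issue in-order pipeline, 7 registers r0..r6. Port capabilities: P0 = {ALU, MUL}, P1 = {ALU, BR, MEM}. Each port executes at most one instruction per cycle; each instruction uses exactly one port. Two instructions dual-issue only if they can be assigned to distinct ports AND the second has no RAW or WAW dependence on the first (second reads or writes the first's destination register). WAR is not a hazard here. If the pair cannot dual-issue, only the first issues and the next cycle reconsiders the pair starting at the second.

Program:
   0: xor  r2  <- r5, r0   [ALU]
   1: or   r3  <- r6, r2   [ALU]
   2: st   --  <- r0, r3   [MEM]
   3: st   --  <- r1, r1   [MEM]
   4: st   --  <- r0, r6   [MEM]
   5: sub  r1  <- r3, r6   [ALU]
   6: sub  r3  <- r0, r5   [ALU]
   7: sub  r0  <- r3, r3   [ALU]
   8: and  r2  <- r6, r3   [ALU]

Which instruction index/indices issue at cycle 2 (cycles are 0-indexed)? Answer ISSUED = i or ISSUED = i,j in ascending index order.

ISSUED = 2

#0 head=0: xor.ALU i0 RAW r2
#1 head=1: or.ALU i1 RAW r3
#2 head=2: st.MEM i2 no-port MEM/MEM
#3 head=3: st.MEM i3 no-port MEM/MEM
#4 head=4: st.MEM+sub.ALU i4+i5 pair
#5 head=6: sub.ALU i6 RAW r3
#6 head=7: sub.ALU+and.ALU i7+i8 pair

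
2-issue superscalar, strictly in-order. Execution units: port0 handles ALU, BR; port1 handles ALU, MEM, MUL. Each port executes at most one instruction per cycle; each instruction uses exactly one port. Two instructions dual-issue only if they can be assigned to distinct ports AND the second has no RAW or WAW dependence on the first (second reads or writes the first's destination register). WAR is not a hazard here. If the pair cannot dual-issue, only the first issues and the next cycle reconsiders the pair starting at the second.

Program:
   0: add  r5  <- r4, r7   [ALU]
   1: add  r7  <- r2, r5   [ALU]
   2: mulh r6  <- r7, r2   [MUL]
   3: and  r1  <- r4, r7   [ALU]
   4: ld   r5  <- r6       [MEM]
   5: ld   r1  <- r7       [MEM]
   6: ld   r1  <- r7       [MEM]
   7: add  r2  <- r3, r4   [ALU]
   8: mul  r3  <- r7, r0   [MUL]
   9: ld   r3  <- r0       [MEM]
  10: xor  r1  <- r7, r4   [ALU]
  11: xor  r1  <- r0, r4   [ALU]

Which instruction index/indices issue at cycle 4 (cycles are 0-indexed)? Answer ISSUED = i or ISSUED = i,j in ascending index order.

0. add @i0  | RAW r5
1. add @i1  | RAW r7
2. mulh;and @i2&i3  | dual
3. ld @i4  | no-port MEM/MEM
4. ld @i5  | no-port MEM/MEM
5. ld;add @i6&i7  | dual
6. mul @i8  | no-port MUL/MEM
7. ld;xor @i9&i10  | dual
8. xor @i11  | tail

ISSUED = 5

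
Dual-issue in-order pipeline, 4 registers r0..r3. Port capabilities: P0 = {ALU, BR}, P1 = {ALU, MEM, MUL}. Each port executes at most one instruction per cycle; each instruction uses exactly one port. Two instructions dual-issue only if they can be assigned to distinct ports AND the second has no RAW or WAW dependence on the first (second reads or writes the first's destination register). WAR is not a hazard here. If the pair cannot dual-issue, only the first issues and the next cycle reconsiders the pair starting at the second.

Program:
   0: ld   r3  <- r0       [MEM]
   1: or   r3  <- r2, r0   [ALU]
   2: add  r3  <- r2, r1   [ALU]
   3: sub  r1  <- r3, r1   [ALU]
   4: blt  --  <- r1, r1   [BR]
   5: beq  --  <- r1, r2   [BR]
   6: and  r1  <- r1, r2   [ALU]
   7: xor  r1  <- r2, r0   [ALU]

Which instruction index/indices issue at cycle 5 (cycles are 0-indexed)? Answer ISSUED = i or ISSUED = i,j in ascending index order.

c0: i0 ld  WAW r3
c1: i1 or  WAW r3
c2: i2 add  RAW r3
c3: i3 sub  RAW r1
c4: i4 blt  no-port BR/BR
c5: i5/i6 beq;and  pair
c6: i7 xor  tail

ISSUED = 5,6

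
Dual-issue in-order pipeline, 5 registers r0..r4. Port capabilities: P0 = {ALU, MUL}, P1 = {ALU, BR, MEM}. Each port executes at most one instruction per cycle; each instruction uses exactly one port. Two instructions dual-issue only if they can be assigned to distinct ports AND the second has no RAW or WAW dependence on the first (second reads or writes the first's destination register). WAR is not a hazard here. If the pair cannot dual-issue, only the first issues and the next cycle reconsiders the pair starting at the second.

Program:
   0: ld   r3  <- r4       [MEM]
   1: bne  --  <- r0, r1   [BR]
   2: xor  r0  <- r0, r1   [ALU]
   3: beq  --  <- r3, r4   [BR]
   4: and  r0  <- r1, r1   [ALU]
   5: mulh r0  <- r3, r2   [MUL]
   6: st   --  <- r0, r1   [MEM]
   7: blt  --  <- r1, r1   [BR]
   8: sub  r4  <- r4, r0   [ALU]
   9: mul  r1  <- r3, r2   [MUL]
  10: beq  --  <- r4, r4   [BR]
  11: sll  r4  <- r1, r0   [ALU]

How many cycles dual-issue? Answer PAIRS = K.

PAIRS = 4

0. ld.MEM @i0  | no-port MEM/BR
1. bne.BR;xor.ALU @i1+i2  | dual
2. beq.BR;and.ALU @i3+i4  | dual
3. mulh.MUL @i5  | RAW r0
4. st.MEM @i6  | no-port MEM/BR
5. blt.BR;sub.ALU @i7+i8  | dual
6. mul.MUL;beq.BR @i9+i10  | dual
7. sll.ALU @i11  | tail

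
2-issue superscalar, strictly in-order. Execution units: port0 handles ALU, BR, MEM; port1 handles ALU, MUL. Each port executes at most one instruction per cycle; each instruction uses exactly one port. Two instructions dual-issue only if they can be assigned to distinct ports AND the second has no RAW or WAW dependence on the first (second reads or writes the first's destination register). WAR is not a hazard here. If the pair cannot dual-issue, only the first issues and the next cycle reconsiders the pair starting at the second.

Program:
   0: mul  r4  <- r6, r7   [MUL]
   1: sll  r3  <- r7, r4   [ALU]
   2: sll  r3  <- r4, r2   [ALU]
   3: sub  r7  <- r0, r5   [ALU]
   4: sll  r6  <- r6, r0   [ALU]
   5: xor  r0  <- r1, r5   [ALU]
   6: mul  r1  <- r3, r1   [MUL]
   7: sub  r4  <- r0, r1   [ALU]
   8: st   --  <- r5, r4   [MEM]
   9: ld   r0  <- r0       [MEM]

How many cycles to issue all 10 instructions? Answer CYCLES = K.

CYCLES = 8

t=0 i0:mul.MUL ; RAW r4
t=1 i1:sll.ALU ; WAW r3
t=2 i2&i3:sll.ALU/sub.ALU ; 2-wide
t=3 i4&i5:sll.ALU/xor.ALU ; 2-wide
t=4 i6:mul.MUL ; RAW r1
t=5 i7:sub.ALU ; RAW r4
t=6 i8:st.MEM ; no-port MEM/MEM
t=7 i9:ld.MEM ; tail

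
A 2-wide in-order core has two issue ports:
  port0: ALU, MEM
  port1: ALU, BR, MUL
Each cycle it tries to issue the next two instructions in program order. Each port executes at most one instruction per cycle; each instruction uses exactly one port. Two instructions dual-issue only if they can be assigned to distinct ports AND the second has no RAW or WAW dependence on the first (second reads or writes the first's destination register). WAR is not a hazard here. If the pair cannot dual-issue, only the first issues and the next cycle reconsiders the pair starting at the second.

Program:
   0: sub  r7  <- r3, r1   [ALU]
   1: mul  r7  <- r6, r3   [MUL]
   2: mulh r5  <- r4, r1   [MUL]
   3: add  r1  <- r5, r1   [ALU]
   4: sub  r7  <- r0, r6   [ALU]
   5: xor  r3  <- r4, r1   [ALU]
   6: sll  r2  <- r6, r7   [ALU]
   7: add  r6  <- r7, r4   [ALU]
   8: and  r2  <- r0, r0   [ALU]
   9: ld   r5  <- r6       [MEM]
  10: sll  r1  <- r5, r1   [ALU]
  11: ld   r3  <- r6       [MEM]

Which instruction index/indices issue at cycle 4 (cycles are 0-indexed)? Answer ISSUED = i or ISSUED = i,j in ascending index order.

  cy0 -> i0 (sub) WAW r7
  cy1 -> i1 (mul) no-port MUL/MUL
  cy2 -> i2 (mulh) RAW r5
  cy3 -> i3/i4 (add/sub) dual
  cy4 -> i5/i6 (xor/sll) dual
  cy5 -> i7/i8 (add/and) dual
  cy6 -> i9 (ld) RAW r5
  cy7 -> i10/i11 (sll/ld) dual

ISSUED = 5,6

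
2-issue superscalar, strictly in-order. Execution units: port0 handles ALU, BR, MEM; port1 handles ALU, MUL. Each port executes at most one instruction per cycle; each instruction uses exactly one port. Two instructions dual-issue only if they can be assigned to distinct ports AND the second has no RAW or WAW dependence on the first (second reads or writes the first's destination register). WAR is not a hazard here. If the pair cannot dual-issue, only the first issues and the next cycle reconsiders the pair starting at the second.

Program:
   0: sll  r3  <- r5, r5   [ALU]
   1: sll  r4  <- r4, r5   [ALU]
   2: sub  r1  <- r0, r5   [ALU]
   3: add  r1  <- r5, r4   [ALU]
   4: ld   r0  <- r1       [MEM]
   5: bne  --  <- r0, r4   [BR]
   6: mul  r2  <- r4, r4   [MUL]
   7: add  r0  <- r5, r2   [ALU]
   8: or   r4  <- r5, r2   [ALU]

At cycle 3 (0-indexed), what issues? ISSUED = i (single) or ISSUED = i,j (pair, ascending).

0. sll sll @i0,i1  | 2-wide
1. sub @i2  | WAW r1
2. add @i3  | RAW r1
3. ld @i4  | no-port MEM/BR
4. bne mul @i5,i6  | 2-wide
5. add or @i7,i8  | 2-wide

ISSUED = 4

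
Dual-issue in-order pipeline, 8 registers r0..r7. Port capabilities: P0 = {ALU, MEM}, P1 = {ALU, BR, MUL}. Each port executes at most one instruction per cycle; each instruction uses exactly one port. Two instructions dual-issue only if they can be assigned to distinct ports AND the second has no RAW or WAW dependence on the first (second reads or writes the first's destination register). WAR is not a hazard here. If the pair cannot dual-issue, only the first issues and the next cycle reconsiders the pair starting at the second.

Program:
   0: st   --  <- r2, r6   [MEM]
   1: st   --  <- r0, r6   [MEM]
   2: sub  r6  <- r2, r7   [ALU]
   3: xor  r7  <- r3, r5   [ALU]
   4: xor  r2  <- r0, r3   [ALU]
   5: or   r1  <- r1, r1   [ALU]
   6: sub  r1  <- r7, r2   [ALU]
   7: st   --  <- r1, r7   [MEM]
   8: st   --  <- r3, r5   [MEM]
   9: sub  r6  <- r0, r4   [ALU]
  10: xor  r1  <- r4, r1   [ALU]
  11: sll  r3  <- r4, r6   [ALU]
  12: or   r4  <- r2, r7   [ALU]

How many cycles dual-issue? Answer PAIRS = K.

PAIRS = 4

[0] i0  st  -- no-port MEM/MEM
[1] i1+i2  st+sub  -- 2-wide
[2] i3+i4  xor+xor  -- 2-wide
[3] i5  or  -- WAW r1
[4] i6  sub  -- RAW r1
[5] i7  st  -- no-port MEM/MEM
[6] i8+i9  st+sub  -- 2-wide
[7] i10+i11  xor+sll  -- 2-wide
[8] i12  or  -- tail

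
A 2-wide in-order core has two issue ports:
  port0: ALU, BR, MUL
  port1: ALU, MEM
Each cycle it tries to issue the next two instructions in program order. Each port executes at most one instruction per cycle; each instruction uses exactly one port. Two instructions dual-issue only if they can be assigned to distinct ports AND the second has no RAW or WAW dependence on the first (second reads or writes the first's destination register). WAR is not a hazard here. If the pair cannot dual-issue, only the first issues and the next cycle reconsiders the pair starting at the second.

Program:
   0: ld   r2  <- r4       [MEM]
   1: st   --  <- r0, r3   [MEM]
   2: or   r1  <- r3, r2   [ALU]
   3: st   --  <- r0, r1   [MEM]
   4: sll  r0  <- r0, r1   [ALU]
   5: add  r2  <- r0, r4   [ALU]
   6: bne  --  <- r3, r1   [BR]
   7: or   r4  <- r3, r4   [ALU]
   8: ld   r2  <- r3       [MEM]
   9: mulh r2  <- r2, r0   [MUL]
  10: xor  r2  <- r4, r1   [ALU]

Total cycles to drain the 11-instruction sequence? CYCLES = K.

t=0 i0:ld.MEM ; no-port MEM/MEM
t=1 i1&i2:st.MEM+or.ALU ; 2-wide
t=2 i3&i4:st.MEM+sll.ALU ; 2-wide
t=3 i5&i6:add.ALU+bne.BR ; 2-wide
t=4 i7&i8:or.ALU+ld.MEM ; 2-wide
t=5 i9:mulh.MUL ; WAW r2
t=6 i10:xor.ALU ; tail

CYCLES = 7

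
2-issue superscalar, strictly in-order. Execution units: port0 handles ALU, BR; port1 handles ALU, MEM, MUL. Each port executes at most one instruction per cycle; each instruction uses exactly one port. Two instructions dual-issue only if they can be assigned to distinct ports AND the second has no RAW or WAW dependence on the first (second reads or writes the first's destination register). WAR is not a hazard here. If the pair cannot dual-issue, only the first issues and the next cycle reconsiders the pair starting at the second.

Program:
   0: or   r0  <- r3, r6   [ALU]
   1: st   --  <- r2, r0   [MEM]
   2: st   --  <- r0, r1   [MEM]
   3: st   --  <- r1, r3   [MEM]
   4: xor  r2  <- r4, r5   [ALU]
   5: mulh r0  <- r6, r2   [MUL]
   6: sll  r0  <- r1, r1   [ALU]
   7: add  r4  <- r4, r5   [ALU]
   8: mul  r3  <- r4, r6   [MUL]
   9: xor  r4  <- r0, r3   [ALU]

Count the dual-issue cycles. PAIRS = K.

PAIRS = 2

c0: i0 or  RAW r0
c1: i1 st  no-port MEM/MEM
c2: i2 st  no-port MEM/MEM
c3: i3/i4 st/xor  pair
c4: i5 mulh  WAW r0
c5: i6/i7 sll/add  pair
c6: i8 mul  RAW r3
c7: i9 xor  tail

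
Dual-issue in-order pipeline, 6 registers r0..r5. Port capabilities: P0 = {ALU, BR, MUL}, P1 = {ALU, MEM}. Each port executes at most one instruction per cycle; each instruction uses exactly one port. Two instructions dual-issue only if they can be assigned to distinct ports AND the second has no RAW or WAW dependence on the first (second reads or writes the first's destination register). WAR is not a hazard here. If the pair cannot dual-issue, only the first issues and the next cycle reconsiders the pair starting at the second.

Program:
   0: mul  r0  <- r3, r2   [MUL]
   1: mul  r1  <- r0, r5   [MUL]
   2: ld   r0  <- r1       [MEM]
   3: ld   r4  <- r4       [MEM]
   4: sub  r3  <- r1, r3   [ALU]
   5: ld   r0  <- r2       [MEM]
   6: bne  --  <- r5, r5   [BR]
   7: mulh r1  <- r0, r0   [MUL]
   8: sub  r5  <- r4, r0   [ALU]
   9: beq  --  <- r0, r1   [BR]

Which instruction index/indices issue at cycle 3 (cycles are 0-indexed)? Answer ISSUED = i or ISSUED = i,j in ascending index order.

#0 head=0: mul.MUL i0 no-port MUL/MUL
#1 head=1: mul.MUL i1 RAW r1
#2 head=2: ld.MEM i2 no-port MEM/MEM
#3 head=3: ld.MEM sub.ALU i3,i4 2-wide
#4 head=5: ld.MEM bne.BR i5,i6 2-wide
#5 head=7: mulh.MUL sub.ALU i7,i8 2-wide
#6 head=9: beq.BR i9 tail

ISSUED = 3,4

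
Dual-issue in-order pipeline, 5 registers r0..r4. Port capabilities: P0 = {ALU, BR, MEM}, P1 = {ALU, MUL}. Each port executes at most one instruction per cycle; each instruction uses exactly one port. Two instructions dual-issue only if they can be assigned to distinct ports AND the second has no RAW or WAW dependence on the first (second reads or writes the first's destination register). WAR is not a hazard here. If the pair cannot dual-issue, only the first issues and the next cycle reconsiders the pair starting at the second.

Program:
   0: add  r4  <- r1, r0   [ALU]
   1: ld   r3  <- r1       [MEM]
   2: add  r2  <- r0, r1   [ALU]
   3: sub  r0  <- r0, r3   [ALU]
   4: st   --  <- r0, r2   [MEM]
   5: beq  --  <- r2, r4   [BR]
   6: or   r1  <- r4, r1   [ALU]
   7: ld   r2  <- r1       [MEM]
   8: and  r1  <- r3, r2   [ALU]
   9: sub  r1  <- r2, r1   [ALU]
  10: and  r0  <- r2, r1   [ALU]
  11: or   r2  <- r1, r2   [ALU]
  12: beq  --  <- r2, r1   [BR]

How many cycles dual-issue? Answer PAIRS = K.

PAIRS = 4

  cy0 -> i0+i1 (add+ld) dual
  cy1 -> i2+i3 (add+sub) dual
  cy2 -> i4 (st) no-port MEM/BR
  cy3 -> i5+i6 (beq+or) dual
  cy4 -> i7 (ld) RAW r2
  cy5 -> i8 (and) RAW+WAW r1
  cy6 -> i9 (sub) RAW r1
  cy7 -> i10+i11 (and+or) dual
  cy8 -> i12 (beq) tail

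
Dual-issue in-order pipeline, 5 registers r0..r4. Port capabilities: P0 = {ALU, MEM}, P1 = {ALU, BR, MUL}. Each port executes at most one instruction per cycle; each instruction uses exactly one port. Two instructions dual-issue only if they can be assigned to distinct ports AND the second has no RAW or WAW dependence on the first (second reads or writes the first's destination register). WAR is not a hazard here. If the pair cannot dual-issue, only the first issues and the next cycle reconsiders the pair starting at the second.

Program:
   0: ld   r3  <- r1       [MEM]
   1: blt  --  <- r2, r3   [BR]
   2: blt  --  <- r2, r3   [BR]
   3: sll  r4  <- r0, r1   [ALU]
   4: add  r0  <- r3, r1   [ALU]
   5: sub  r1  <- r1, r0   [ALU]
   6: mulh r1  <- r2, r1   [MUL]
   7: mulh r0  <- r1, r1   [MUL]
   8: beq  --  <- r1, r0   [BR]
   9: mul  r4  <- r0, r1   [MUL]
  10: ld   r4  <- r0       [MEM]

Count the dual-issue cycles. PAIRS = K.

PAIRS = 1

0. ld.MEM @i0  | RAW r3
1. blt.BR @i1  | no-port BR/BR
2. blt.BR/sll.ALU @i2,i3  | 2-wide
3. add.ALU @i4  | RAW r0
4. sub.ALU @i5  | RAW+WAW r1
5. mulh.MUL @i6  | no-port MUL/MUL
6. mulh.MUL @i7  | no-port MUL/BR
7. beq.BR @i8  | no-port BR/MUL
8. mul.MUL @i9  | WAW r4
9. ld.MEM @i10  | tail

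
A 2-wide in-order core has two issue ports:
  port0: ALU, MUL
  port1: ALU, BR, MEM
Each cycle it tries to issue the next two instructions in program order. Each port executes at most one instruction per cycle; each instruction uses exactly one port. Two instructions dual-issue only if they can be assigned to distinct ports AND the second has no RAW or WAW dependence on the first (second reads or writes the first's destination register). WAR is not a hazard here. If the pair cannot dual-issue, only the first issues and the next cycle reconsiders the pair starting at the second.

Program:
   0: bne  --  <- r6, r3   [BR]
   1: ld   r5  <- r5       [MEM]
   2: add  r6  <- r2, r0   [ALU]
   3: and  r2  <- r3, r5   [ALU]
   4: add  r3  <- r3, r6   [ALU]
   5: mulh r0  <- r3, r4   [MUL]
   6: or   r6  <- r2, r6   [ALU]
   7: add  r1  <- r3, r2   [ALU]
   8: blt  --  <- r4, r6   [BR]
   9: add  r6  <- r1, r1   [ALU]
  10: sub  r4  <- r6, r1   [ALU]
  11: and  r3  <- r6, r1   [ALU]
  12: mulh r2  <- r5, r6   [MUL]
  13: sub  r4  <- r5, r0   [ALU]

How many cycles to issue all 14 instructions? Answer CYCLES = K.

c0: i0 bne  no-port BR/MEM
c1: i1+i2 ld add  pair
c2: i3+i4 and add  pair
c3: i5+i6 mulh or  pair
c4: i7+i8 add blt  pair
c5: i9 add  RAW r6
c6: i10+i11 sub and  pair
c7: i12+i13 mulh sub  pair

CYCLES = 8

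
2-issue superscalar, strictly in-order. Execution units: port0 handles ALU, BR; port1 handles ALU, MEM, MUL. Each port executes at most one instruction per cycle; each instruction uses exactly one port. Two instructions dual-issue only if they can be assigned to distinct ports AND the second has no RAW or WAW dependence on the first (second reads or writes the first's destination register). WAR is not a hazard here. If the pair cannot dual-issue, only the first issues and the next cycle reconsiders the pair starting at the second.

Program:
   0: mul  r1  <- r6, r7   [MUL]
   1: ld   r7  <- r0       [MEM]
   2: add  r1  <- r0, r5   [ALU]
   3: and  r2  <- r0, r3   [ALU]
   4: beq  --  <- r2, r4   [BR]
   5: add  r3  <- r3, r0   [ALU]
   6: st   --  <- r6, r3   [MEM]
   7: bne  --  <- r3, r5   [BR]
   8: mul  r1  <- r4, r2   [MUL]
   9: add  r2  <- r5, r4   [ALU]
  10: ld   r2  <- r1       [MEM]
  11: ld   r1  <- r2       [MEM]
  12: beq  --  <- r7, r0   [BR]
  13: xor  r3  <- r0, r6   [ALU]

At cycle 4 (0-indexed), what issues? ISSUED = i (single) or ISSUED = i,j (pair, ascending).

[0] i0  mul  -- no-port MUL/MEM
[1] i1&i2  ld+add  -- dual
[2] i3  and  -- RAW r2
[3] i4&i5  beq+add  -- dual
[4] i6&i7  st+bne  -- dual
[5] i8&i9  mul+add  -- dual
[6] i10  ld  -- no-port MEM/MEM
[7] i11&i12  ld+beq  -- dual
[8] i13  xor  -- tail

ISSUED = 6,7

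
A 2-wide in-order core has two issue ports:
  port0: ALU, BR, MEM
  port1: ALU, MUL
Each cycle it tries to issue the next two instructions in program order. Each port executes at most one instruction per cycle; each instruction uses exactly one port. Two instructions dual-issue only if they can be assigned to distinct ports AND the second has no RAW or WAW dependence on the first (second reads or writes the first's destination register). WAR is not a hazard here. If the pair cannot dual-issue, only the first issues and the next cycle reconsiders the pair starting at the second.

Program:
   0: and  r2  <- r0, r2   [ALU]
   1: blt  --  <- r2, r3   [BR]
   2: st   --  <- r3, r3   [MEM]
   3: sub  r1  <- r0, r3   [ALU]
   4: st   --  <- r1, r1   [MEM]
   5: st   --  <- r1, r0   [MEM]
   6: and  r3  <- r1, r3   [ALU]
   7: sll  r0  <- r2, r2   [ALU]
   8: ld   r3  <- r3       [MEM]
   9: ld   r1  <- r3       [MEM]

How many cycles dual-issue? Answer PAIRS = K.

  cy0 -> i0 (and) RAW r2
  cy1 -> i1 (blt) no-port BR/MEM
  cy2 -> i2/i3 (st sub) dual
  cy3 -> i4 (st) no-port MEM/MEM
  cy4 -> i5/i6 (st and) dual
  cy5 -> i7/i8 (sll ld) dual
  cy6 -> i9 (ld) tail

PAIRS = 3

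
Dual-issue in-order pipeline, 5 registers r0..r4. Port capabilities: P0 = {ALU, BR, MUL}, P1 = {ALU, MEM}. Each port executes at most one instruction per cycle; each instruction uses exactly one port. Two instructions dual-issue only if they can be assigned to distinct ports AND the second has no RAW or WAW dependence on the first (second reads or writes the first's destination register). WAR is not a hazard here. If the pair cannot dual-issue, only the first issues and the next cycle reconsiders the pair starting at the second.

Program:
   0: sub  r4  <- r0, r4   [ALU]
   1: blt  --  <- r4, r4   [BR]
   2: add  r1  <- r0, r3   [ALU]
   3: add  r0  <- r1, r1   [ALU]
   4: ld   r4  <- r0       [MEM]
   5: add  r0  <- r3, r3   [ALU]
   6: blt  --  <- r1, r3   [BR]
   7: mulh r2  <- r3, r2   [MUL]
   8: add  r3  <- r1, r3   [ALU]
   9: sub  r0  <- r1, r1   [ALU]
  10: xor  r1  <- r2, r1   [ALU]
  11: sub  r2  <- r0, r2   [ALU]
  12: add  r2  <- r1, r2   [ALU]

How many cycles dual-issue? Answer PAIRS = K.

[0] i0  sub.ALU  -- RAW r4
[1] i1/i2  blt.BR+add.ALU  -- 2-wide
[2] i3  add.ALU  -- RAW r0
[3] i4/i5  ld.MEM+add.ALU  -- 2-wide
[4] i6  blt.BR  -- no-port BR/MUL
[5] i7/i8  mulh.MUL+add.ALU  -- 2-wide
[6] i9/i10  sub.ALU+xor.ALU  -- 2-wide
[7] i11  sub.ALU  -- RAW+WAW r2
[8] i12  add.ALU  -- tail

PAIRS = 4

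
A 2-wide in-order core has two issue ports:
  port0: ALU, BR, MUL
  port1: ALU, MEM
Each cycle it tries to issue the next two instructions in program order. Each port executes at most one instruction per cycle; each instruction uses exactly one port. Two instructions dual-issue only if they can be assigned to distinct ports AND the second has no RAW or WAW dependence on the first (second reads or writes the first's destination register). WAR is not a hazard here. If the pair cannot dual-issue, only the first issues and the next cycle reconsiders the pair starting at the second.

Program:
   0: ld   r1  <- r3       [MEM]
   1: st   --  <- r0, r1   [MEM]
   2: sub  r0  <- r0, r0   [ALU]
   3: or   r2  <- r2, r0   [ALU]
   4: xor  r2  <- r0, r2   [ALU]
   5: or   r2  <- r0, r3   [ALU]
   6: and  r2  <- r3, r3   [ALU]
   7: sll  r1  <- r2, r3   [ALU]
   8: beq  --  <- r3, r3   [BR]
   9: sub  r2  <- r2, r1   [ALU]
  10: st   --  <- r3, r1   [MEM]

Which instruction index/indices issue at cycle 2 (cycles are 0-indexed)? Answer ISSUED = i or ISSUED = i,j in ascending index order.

ISSUED = 3

#0 head=0: ld.MEM i0 no-port MEM/MEM
#1 head=1: st.MEM;sub.ALU i1&i2 2-wide
#2 head=3: or.ALU i3 RAW+WAW r2
#3 head=4: xor.ALU i4 WAW r2
#4 head=5: or.ALU i5 WAW r2
#5 head=6: and.ALU i6 RAW r2
#6 head=7: sll.ALU;beq.BR i7&i8 2-wide
#7 head=9: sub.ALU;st.MEM i9&i10 2-wide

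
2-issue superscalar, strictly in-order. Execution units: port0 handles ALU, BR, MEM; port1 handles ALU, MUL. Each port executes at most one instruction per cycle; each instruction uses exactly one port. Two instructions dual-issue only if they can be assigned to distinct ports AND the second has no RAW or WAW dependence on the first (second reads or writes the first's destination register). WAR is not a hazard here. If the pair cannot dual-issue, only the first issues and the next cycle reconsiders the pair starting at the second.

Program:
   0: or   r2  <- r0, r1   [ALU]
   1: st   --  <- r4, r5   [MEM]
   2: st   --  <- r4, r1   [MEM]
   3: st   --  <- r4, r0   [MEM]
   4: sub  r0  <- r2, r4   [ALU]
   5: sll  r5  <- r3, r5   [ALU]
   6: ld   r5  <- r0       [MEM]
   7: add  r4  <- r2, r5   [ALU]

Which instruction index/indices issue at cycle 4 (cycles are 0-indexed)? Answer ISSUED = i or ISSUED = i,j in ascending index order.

ISSUED = 6

t=0 i0,i1:or.ALU st.MEM ; pair
t=1 i2:st.MEM ; no-port MEM/MEM
t=2 i3,i4:st.MEM sub.ALU ; pair
t=3 i5:sll.ALU ; WAW r5
t=4 i6:ld.MEM ; RAW r5
t=5 i7:add.ALU ; tail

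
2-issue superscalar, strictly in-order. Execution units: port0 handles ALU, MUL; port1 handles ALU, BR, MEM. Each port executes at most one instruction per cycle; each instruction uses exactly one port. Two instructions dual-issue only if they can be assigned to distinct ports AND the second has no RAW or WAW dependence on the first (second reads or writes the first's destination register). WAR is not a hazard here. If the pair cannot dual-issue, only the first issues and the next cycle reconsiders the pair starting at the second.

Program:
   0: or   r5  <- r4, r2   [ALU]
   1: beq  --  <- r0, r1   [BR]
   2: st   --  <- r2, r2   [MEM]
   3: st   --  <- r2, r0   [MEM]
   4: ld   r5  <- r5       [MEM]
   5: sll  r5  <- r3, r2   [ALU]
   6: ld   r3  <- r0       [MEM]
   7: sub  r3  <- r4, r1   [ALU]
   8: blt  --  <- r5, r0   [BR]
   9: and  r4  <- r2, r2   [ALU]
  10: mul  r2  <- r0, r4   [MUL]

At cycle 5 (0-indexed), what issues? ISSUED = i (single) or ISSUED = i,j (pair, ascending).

c0: i0,i1 or beq  2-wide
c1: i2 st  no-port MEM/MEM
c2: i3 st  no-port MEM/MEM
c3: i4 ld  WAW r5
c4: i5,i6 sll ld  2-wide
c5: i7,i8 sub blt  2-wide
c6: i9 and  RAW r4
c7: i10 mul  tail

ISSUED = 7,8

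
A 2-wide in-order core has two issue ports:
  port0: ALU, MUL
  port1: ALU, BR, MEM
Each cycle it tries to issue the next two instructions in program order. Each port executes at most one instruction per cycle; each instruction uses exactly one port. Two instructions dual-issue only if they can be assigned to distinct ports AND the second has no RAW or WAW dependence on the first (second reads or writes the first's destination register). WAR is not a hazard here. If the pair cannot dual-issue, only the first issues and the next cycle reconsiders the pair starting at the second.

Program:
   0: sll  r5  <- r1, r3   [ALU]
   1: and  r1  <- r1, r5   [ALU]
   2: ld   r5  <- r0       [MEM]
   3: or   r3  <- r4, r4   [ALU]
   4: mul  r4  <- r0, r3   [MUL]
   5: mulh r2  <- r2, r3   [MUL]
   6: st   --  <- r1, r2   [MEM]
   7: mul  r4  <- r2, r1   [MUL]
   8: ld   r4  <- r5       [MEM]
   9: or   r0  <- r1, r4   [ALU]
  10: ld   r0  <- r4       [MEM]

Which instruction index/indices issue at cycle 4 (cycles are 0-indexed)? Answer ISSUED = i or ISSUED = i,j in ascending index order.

  cy0 -> i0 (sll) RAW r5
  cy1 -> i1+i2 (and+ld) dual
  cy2 -> i3 (or) RAW r3
  cy3 -> i4 (mul) no-port MUL/MUL
  cy4 -> i5 (mulh) RAW r2
  cy5 -> i6+i7 (st+mul) dual
  cy6 -> i8 (ld) RAW r4
  cy7 -> i9 (or) WAW r0
  cy8 -> i10 (ld) tail

ISSUED = 5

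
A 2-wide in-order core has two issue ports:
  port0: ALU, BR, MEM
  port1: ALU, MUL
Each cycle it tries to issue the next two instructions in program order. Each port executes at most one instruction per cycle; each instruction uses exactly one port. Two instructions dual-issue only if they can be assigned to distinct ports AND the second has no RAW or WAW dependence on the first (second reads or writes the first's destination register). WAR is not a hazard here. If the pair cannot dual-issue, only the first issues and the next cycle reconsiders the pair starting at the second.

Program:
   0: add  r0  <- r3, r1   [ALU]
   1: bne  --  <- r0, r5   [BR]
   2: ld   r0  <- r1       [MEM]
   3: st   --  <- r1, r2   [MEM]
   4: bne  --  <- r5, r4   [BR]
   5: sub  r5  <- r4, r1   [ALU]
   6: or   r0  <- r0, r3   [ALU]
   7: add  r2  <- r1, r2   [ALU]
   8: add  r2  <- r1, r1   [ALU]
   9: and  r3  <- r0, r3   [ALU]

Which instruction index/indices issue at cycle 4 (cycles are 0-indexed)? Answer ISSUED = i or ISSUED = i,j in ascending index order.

ISSUED = 4,5

  cy0 -> i0 (add) RAW r0
  cy1 -> i1 (bne) no-port BR/MEM
  cy2 -> i2 (ld) no-port MEM/MEM
  cy3 -> i3 (st) no-port MEM/BR
  cy4 -> i4/i5 (bne sub) dual
  cy5 -> i6/i7 (or add) dual
  cy6 -> i8/i9 (add and) dual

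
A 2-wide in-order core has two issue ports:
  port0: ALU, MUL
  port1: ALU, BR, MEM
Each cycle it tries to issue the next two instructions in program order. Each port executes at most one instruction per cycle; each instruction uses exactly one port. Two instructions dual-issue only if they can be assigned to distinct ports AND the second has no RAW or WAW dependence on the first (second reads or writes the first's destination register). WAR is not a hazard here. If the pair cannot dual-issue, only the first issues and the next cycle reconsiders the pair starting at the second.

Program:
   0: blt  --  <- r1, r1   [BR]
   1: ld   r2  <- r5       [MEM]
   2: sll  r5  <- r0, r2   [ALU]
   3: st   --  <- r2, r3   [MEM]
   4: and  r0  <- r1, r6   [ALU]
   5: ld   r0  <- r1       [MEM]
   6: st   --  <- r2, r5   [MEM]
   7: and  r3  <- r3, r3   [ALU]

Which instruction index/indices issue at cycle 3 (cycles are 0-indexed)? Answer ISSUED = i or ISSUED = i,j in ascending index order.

ISSUED = 4

  cy0 -> i0 (blt) no-port BR/MEM
  cy1 -> i1 (ld) RAW r2
  cy2 -> i2,i3 (sll/st) dual
  cy3 -> i4 (and) WAW r0
  cy4 -> i5 (ld) no-port MEM/MEM
  cy5 -> i6,i7 (st/and) dual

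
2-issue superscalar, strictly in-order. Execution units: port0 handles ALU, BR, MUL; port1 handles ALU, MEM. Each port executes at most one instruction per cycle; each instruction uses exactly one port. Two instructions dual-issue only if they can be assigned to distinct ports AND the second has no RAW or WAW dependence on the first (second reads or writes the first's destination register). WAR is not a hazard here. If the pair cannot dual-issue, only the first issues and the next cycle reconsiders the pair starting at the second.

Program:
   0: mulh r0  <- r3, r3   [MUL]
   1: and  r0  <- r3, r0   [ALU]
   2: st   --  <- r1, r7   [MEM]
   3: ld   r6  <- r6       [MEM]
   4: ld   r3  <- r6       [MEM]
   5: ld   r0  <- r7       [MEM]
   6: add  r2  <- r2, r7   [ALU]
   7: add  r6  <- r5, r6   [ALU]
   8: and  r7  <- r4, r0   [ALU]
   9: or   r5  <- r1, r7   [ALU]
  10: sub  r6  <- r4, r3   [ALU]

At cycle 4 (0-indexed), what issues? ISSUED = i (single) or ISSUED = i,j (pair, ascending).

ISSUED = 5,6

t=0 i0:mulh.MUL ; RAW+WAW r0
t=1 i1/i2:and.ALU+st.MEM ; dual
t=2 i3:ld.MEM ; no-port MEM/MEM
t=3 i4:ld.MEM ; no-port MEM/MEM
t=4 i5/i6:ld.MEM+add.ALU ; dual
t=5 i7/i8:add.ALU+and.ALU ; dual
t=6 i9/i10:or.ALU+sub.ALU ; dual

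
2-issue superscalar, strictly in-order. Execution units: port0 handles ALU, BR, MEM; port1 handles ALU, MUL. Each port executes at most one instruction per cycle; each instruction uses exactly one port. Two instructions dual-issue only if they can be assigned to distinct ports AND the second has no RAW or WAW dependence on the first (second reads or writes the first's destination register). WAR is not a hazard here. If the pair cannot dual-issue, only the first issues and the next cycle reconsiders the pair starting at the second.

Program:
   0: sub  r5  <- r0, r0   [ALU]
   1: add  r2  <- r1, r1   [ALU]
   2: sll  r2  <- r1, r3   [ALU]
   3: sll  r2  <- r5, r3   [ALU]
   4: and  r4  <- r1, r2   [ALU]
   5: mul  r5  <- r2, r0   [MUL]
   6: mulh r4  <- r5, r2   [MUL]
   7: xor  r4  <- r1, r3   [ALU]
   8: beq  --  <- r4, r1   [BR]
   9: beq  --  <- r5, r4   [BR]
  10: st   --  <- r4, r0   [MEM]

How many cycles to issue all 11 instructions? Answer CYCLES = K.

#0 head=0: sub.ALU add.ALU i0,i1 dual
#1 head=2: sll.ALU i2 WAW r2
#2 head=3: sll.ALU i3 RAW r2
#3 head=4: and.ALU mul.MUL i4,i5 dual
#4 head=6: mulh.MUL i6 WAW r4
#5 head=7: xor.ALU i7 RAW r4
#6 head=8: beq.BR i8 no-port BR/BR
#7 head=9: beq.BR i9 no-port BR/MEM
#8 head=10: st.MEM i10 tail

CYCLES = 9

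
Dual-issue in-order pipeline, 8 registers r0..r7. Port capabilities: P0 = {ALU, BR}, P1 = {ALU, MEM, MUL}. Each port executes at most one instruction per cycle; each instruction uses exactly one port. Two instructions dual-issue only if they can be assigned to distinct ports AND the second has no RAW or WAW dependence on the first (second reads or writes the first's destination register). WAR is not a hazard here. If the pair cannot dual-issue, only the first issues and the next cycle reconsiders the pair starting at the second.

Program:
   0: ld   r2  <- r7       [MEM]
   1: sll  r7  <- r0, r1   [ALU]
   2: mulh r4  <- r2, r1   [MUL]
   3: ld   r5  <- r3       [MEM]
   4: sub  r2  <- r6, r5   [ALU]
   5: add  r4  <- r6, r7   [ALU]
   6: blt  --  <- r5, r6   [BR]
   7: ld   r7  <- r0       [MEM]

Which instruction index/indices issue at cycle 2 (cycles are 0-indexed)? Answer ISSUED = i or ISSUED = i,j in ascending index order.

ISSUED = 3

c0: i0,i1 ld;sll  dual
c1: i2 mulh  no-port MUL/MEM
c2: i3 ld  RAW r5
c3: i4,i5 sub;add  dual
c4: i6,i7 blt;ld  dual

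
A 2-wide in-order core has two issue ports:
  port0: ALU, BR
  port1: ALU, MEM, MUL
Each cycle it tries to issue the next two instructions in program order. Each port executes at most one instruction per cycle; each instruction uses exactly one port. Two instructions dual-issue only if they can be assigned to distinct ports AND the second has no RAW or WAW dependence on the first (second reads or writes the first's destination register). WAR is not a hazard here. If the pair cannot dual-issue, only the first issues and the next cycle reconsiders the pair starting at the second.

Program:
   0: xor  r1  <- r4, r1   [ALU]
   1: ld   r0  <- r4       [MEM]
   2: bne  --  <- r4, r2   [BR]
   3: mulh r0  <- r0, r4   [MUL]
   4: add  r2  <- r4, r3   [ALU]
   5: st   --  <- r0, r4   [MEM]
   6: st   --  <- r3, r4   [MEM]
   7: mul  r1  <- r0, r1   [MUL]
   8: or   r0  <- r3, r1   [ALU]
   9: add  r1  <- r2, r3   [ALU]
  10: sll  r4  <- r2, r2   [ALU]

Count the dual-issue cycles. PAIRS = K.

c0: i0,i1 xor;ld  2-wide
c1: i2,i3 bne;mulh  2-wide
c2: i4,i5 add;st  2-wide
c3: i6 st  no-port MEM/MUL
c4: i7 mul  RAW r1
c5: i8,i9 or;add  2-wide
c6: i10 sll  tail

PAIRS = 4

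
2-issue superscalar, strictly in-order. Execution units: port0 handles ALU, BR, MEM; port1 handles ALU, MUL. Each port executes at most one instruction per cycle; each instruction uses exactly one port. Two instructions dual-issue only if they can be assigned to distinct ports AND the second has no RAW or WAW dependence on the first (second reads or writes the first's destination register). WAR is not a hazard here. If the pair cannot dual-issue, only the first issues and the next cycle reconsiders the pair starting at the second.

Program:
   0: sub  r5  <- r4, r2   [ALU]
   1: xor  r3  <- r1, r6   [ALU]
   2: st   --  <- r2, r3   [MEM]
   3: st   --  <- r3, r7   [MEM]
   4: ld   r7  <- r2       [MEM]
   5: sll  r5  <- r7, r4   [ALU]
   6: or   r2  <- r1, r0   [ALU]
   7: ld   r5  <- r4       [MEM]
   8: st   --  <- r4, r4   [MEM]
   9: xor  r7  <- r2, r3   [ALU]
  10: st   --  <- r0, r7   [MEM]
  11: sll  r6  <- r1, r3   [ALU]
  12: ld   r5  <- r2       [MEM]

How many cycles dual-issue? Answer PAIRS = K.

PAIRS = 4

t=0 i0&i1:sub.ALU/xor.ALU ; pair
t=1 i2:st.MEM ; no-port MEM/MEM
t=2 i3:st.MEM ; no-port MEM/MEM
t=3 i4:ld.MEM ; RAW r7
t=4 i5&i6:sll.ALU/or.ALU ; pair
t=5 i7:ld.MEM ; no-port MEM/MEM
t=6 i8&i9:st.MEM/xor.ALU ; pair
t=7 i10&i11:st.MEM/sll.ALU ; pair
t=8 i12:ld.MEM ; tail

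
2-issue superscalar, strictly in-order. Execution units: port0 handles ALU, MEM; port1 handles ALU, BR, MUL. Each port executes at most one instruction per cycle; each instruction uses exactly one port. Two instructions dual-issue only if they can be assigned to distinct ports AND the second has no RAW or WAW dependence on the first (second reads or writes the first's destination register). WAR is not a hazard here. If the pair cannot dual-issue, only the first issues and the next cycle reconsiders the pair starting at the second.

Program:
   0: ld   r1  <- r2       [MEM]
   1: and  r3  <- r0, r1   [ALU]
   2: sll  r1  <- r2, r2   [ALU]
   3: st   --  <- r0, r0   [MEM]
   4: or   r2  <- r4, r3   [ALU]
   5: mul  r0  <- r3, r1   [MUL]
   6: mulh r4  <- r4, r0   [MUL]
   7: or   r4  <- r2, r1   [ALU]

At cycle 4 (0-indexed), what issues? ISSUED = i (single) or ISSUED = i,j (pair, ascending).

t=0 i0:ld.MEM ; RAW r1
t=1 i1&i2:and.ALU/sll.ALU ; 2-wide
t=2 i3&i4:st.MEM/or.ALU ; 2-wide
t=3 i5:mul.MUL ; no-port MUL/MUL
t=4 i6:mulh.MUL ; WAW r4
t=5 i7:or.ALU ; tail

ISSUED = 6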